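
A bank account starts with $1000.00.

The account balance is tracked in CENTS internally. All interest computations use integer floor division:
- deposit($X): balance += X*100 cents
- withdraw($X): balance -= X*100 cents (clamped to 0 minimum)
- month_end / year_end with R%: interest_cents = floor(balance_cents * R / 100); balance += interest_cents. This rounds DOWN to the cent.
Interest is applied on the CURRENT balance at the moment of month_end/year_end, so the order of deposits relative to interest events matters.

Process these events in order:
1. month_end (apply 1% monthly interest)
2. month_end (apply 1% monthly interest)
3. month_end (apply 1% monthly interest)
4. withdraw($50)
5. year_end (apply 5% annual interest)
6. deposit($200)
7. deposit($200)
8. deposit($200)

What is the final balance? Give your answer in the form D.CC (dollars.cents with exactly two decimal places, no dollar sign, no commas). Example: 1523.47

Answer: 1629.31

Derivation:
After 1 (month_end (apply 1% monthly interest)): balance=$1010.00 total_interest=$10.00
After 2 (month_end (apply 1% monthly interest)): balance=$1020.10 total_interest=$20.10
After 3 (month_end (apply 1% monthly interest)): balance=$1030.30 total_interest=$30.30
After 4 (withdraw($50)): balance=$980.30 total_interest=$30.30
After 5 (year_end (apply 5% annual interest)): balance=$1029.31 total_interest=$79.31
After 6 (deposit($200)): balance=$1229.31 total_interest=$79.31
After 7 (deposit($200)): balance=$1429.31 total_interest=$79.31
After 8 (deposit($200)): balance=$1629.31 total_interest=$79.31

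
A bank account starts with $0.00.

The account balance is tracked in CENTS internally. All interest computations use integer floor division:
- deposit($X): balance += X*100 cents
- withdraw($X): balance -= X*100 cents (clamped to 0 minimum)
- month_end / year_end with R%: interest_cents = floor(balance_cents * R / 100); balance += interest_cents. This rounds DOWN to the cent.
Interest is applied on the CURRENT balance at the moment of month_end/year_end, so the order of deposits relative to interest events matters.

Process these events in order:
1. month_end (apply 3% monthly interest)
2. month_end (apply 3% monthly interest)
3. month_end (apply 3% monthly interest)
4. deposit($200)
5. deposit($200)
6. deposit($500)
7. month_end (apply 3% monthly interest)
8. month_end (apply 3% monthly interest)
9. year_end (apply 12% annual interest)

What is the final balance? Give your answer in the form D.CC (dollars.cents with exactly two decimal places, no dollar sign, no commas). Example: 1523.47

After 1 (month_end (apply 3% monthly interest)): balance=$0.00 total_interest=$0.00
After 2 (month_end (apply 3% monthly interest)): balance=$0.00 total_interest=$0.00
After 3 (month_end (apply 3% monthly interest)): balance=$0.00 total_interest=$0.00
After 4 (deposit($200)): balance=$200.00 total_interest=$0.00
After 5 (deposit($200)): balance=$400.00 total_interest=$0.00
After 6 (deposit($500)): balance=$900.00 total_interest=$0.00
After 7 (month_end (apply 3% monthly interest)): balance=$927.00 total_interest=$27.00
After 8 (month_end (apply 3% monthly interest)): balance=$954.81 total_interest=$54.81
After 9 (year_end (apply 12% annual interest)): balance=$1069.38 total_interest=$169.38

Answer: 1069.38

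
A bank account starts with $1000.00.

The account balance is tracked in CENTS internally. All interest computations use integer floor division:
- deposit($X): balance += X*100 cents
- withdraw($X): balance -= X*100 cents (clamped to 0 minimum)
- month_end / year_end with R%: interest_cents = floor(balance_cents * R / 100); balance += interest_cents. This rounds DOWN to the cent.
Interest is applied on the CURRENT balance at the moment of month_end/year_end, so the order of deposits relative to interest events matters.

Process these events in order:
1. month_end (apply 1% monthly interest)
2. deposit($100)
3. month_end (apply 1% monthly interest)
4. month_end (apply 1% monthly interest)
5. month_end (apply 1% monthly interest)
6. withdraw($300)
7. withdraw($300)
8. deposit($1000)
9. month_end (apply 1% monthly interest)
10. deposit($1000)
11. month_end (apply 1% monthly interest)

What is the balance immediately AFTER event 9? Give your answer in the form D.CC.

After 1 (month_end (apply 1% monthly interest)): balance=$1010.00 total_interest=$10.00
After 2 (deposit($100)): balance=$1110.00 total_interest=$10.00
After 3 (month_end (apply 1% monthly interest)): balance=$1121.10 total_interest=$21.10
After 4 (month_end (apply 1% monthly interest)): balance=$1132.31 total_interest=$32.31
After 5 (month_end (apply 1% monthly interest)): balance=$1143.63 total_interest=$43.63
After 6 (withdraw($300)): balance=$843.63 total_interest=$43.63
After 7 (withdraw($300)): balance=$543.63 total_interest=$43.63
After 8 (deposit($1000)): balance=$1543.63 total_interest=$43.63
After 9 (month_end (apply 1% monthly interest)): balance=$1559.06 total_interest=$59.06

Answer: 1559.06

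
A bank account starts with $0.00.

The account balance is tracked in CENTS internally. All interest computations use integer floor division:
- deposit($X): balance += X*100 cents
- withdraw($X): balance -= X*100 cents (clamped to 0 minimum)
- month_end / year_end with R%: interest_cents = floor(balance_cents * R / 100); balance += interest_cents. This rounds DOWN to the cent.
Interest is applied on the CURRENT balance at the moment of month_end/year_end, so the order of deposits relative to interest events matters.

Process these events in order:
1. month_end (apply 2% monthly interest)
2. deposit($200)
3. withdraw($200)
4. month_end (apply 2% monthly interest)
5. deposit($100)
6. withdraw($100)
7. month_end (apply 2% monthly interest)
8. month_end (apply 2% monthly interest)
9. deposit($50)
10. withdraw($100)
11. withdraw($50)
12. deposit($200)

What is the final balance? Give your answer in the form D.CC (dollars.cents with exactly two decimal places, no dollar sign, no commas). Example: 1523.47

Answer: 200.00

Derivation:
After 1 (month_end (apply 2% monthly interest)): balance=$0.00 total_interest=$0.00
After 2 (deposit($200)): balance=$200.00 total_interest=$0.00
After 3 (withdraw($200)): balance=$0.00 total_interest=$0.00
After 4 (month_end (apply 2% monthly interest)): balance=$0.00 total_interest=$0.00
After 5 (deposit($100)): balance=$100.00 total_interest=$0.00
After 6 (withdraw($100)): balance=$0.00 total_interest=$0.00
After 7 (month_end (apply 2% monthly interest)): balance=$0.00 total_interest=$0.00
After 8 (month_end (apply 2% monthly interest)): balance=$0.00 total_interest=$0.00
After 9 (deposit($50)): balance=$50.00 total_interest=$0.00
After 10 (withdraw($100)): balance=$0.00 total_interest=$0.00
After 11 (withdraw($50)): balance=$0.00 total_interest=$0.00
After 12 (deposit($200)): balance=$200.00 total_interest=$0.00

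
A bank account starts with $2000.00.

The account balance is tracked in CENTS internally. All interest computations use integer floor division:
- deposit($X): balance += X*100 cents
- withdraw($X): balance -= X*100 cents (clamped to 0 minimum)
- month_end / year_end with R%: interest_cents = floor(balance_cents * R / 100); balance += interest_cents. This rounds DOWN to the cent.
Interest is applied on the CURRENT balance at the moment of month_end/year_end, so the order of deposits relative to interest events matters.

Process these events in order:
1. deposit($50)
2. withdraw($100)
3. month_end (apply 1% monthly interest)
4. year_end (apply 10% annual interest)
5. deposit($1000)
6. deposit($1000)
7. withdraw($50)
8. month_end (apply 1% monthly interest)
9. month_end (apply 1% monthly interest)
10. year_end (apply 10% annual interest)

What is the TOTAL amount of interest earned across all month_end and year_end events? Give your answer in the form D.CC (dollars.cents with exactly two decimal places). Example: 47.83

After 1 (deposit($50)): balance=$2050.00 total_interest=$0.00
After 2 (withdraw($100)): balance=$1950.00 total_interest=$0.00
After 3 (month_end (apply 1% monthly interest)): balance=$1969.50 total_interest=$19.50
After 4 (year_end (apply 10% annual interest)): balance=$2166.45 total_interest=$216.45
After 5 (deposit($1000)): balance=$3166.45 total_interest=$216.45
After 6 (deposit($1000)): balance=$4166.45 total_interest=$216.45
After 7 (withdraw($50)): balance=$4116.45 total_interest=$216.45
After 8 (month_end (apply 1% monthly interest)): balance=$4157.61 total_interest=$257.61
After 9 (month_end (apply 1% monthly interest)): balance=$4199.18 total_interest=$299.18
After 10 (year_end (apply 10% annual interest)): balance=$4619.09 total_interest=$719.09

Answer: 719.09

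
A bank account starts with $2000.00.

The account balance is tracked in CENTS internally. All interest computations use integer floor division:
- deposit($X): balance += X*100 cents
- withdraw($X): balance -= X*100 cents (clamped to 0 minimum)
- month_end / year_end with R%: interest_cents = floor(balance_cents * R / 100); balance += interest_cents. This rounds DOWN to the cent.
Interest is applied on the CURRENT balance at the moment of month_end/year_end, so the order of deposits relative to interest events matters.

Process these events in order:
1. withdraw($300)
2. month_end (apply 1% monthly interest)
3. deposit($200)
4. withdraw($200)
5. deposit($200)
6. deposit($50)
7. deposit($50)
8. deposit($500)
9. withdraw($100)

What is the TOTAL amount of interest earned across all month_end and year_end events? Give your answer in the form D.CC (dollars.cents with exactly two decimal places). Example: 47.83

Answer: 17.00

Derivation:
After 1 (withdraw($300)): balance=$1700.00 total_interest=$0.00
After 2 (month_end (apply 1% monthly interest)): balance=$1717.00 total_interest=$17.00
After 3 (deposit($200)): balance=$1917.00 total_interest=$17.00
After 4 (withdraw($200)): balance=$1717.00 total_interest=$17.00
After 5 (deposit($200)): balance=$1917.00 total_interest=$17.00
After 6 (deposit($50)): balance=$1967.00 total_interest=$17.00
After 7 (deposit($50)): balance=$2017.00 total_interest=$17.00
After 8 (deposit($500)): balance=$2517.00 total_interest=$17.00
After 9 (withdraw($100)): balance=$2417.00 total_interest=$17.00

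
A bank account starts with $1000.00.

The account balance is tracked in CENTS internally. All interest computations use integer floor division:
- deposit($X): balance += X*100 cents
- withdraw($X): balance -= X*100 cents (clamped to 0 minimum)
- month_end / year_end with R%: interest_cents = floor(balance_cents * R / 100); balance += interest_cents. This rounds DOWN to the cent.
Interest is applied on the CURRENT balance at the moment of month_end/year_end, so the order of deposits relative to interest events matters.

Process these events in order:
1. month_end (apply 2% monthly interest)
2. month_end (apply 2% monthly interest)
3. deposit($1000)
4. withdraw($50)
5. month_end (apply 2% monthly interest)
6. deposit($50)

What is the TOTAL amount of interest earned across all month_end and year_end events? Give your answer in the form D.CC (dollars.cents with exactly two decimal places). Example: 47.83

Answer: 80.20

Derivation:
After 1 (month_end (apply 2% monthly interest)): balance=$1020.00 total_interest=$20.00
After 2 (month_end (apply 2% monthly interest)): balance=$1040.40 total_interest=$40.40
After 3 (deposit($1000)): balance=$2040.40 total_interest=$40.40
After 4 (withdraw($50)): balance=$1990.40 total_interest=$40.40
After 5 (month_end (apply 2% monthly interest)): balance=$2030.20 total_interest=$80.20
After 6 (deposit($50)): balance=$2080.20 total_interest=$80.20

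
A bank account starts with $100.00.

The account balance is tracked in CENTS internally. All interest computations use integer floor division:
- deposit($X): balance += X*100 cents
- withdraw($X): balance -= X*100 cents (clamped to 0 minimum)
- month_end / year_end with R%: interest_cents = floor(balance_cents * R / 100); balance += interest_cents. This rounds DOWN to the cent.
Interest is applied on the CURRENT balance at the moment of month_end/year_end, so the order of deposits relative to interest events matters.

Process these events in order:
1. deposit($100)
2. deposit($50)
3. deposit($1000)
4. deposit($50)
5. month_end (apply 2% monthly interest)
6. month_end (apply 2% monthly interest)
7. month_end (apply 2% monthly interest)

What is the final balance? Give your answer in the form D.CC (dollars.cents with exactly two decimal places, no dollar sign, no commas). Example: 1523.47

Answer: 1379.57

Derivation:
After 1 (deposit($100)): balance=$200.00 total_interest=$0.00
After 2 (deposit($50)): balance=$250.00 total_interest=$0.00
After 3 (deposit($1000)): balance=$1250.00 total_interest=$0.00
After 4 (deposit($50)): balance=$1300.00 total_interest=$0.00
After 5 (month_end (apply 2% monthly interest)): balance=$1326.00 total_interest=$26.00
After 6 (month_end (apply 2% monthly interest)): balance=$1352.52 total_interest=$52.52
After 7 (month_end (apply 2% monthly interest)): balance=$1379.57 total_interest=$79.57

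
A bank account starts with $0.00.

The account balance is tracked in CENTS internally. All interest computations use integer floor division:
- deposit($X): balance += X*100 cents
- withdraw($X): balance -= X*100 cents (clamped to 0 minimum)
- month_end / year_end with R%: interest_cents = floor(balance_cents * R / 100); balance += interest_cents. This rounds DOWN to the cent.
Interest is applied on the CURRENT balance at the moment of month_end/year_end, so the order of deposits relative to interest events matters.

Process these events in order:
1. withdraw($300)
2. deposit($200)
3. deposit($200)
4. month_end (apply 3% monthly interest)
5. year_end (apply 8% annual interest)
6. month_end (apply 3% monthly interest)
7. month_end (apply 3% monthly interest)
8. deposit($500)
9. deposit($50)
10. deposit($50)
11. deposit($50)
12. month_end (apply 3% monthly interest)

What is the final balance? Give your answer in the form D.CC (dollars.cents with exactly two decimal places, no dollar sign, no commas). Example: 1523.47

Answer: 1155.70

Derivation:
After 1 (withdraw($300)): balance=$0.00 total_interest=$0.00
After 2 (deposit($200)): balance=$200.00 total_interest=$0.00
After 3 (deposit($200)): balance=$400.00 total_interest=$0.00
After 4 (month_end (apply 3% monthly interest)): balance=$412.00 total_interest=$12.00
After 5 (year_end (apply 8% annual interest)): balance=$444.96 total_interest=$44.96
After 6 (month_end (apply 3% monthly interest)): balance=$458.30 total_interest=$58.30
After 7 (month_end (apply 3% monthly interest)): balance=$472.04 total_interest=$72.04
After 8 (deposit($500)): balance=$972.04 total_interest=$72.04
After 9 (deposit($50)): balance=$1022.04 total_interest=$72.04
After 10 (deposit($50)): balance=$1072.04 total_interest=$72.04
After 11 (deposit($50)): balance=$1122.04 total_interest=$72.04
After 12 (month_end (apply 3% monthly interest)): balance=$1155.70 total_interest=$105.70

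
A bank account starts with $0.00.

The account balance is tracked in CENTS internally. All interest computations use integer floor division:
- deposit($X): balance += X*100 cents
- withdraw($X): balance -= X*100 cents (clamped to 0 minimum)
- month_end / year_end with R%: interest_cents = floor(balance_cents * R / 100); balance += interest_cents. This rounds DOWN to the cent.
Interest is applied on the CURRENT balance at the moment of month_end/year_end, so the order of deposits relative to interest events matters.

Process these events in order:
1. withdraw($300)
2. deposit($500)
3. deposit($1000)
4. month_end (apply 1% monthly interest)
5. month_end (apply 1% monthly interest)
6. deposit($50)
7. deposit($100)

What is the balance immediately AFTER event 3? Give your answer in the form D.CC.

Answer: 1500.00

Derivation:
After 1 (withdraw($300)): balance=$0.00 total_interest=$0.00
After 2 (deposit($500)): balance=$500.00 total_interest=$0.00
After 3 (deposit($1000)): balance=$1500.00 total_interest=$0.00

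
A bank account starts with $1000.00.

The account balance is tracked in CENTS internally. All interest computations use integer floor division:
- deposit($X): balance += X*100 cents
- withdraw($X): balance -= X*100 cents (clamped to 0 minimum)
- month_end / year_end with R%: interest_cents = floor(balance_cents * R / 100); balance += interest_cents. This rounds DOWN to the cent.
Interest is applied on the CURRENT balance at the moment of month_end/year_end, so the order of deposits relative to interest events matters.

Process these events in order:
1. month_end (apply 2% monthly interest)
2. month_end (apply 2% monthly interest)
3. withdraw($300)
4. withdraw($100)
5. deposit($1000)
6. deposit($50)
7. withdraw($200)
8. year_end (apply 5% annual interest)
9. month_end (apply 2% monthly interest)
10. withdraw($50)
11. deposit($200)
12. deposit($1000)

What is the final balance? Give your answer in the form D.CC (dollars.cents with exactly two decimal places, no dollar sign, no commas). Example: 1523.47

After 1 (month_end (apply 2% monthly interest)): balance=$1020.00 total_interest=$20.00
After 2 (month_end (apply 2% monthly interest)): balance=$1040.40 total_interest=$40.40
After 3 (withdraw($300)): balance=$740.40 total_interest=$40.40
After 4 (withdraw($100)): balance=$640.40 total_interest=$40.40
After 5 (deposit($1000)): balance=$1640.40 total_interest=$40.40
After 6 (deposit($50)): balance=$1690.40 total_interest=$40.40
After 7 (withdraw($200)): balance=$1490.40 total_interest=$40.40
After 8 (year_end (apply 5% annual interest)): balance=$1564.92 total_interest=$114.92
After 9 (month_end (apply 2% monthly interest)): balance=$1596.21 total_interest=$146.21
After 10 (withdraw($50)): balance=$1546.21 total_interest=$146.21
After 11 (deposit($200)): balance=$1746.21 total_interest=$146.21
After 12 (deposit($1000)): balance=$2746.21 total_interest=$146.21

Answer: 2746.21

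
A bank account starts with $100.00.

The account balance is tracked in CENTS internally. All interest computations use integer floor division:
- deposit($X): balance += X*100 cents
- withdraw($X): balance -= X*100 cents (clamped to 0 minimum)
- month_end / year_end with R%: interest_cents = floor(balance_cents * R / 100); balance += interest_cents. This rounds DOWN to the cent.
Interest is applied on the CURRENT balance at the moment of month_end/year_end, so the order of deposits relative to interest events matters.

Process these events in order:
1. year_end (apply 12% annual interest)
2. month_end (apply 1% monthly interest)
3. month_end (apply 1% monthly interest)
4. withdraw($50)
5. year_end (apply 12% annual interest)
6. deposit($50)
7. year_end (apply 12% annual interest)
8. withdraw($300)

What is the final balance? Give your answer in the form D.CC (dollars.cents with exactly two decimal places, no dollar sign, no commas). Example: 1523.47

After 1 (year_end (apply 12% annual interest)): balance=$112.00 total_interest=$12.00
After 2 (month_end (apply 1% monthly interest)): balance=$113.12 total_interest=$13.12
After 3 (month_end (apply 1% monthly interest)): balance=$114.25 total_interest=$14.25
After 4 (withdraw($50)): balance=$64.25 total_interest=$14.25
After 5 (year_end (apply 12% annual interest)): balance=$71.96 total_interest=$21.96
After 6 (deposit($50)): balance=$121.96 total_interest=$21.96
After 7 (year_end (apply 12% annual interest)): balance=$136.59 total_interest=$36.59
After 8 (withdraw($300)): balance=$0.00 total_interest=$36.59

Answer: 0.00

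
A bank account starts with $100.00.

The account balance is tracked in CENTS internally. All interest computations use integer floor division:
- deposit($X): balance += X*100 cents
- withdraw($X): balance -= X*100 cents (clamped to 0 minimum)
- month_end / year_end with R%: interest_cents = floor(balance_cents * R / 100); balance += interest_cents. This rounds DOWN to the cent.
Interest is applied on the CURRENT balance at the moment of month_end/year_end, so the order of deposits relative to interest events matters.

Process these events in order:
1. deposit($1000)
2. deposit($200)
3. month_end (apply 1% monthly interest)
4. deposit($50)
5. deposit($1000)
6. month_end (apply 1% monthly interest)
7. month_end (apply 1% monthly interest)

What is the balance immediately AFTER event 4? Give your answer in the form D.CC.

Answer: 1363.00

Derivation:
After 1 (deposit($1000)): balance=$1100.00 total_interest=$0.00
After 2 (deposit($200)): balance=$1300.00 total_interest=$0.00
After 3 (month_end (apply 1% monthly interest)): balance=$1313.00 total_interest=$13.00
After 4 (deposit($50)): balance=$1363.00 total_interest=$13.00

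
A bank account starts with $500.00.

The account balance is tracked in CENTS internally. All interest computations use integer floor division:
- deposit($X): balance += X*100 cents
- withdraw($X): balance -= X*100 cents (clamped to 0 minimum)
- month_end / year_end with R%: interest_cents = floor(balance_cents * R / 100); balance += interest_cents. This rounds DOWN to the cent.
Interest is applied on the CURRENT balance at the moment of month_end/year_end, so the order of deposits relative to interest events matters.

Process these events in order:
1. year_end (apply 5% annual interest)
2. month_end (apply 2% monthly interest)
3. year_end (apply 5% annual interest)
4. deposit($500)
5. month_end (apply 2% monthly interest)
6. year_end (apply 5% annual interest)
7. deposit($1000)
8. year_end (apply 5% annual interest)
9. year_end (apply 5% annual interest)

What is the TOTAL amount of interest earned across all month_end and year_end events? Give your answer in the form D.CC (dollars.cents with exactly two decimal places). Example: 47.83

After 1 (year_end (apply 5% annual interest)): balance=$525.00 total_interest=$25.00
After 2 (month_end (apply 2% monthly interest)): balance=$535.50 total_interest=$35.50
After 3 (year_end (apply 5% annual interest)): balance=$562.27 total_interest=$62.27
After 4 (deposit($500)): balance=$1062.27 total_interest=$62.27
After 5 (month_end (apply 2% monthly interest)): balance=$1083.51 total_interest=$83.51
After 6 (year_end (apply 5% annual interest)): balance=$1137.68 total_interest=$137.68
After 7 (deposit($1000)): balance=$2137.68 total_interest=$137.68
After 8 (year_end (apply 5% annual interest)): balance=$2244.56 total_interest=$244.56
After 9 (year_end (apply 5% annual interest)): balance=$2356.78 total_interest=$356.78

Answer: 356.78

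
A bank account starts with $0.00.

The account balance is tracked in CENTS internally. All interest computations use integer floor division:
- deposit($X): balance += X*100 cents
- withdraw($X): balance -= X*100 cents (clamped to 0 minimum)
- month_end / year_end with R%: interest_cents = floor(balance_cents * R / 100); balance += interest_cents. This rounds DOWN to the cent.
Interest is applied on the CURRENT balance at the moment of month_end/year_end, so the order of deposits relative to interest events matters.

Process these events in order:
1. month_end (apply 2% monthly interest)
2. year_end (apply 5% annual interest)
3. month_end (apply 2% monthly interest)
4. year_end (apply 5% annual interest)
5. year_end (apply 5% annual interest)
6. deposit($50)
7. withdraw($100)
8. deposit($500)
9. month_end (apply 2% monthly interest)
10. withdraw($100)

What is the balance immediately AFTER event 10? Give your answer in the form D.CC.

Answer: 410.00

Derivation:
After 1 (month_end (apply 2% monthly interest)): balance=$0.00 total_interest=$0.00
After 2 (year_end (apply 5% annual interest)): balance=$0.00 total_interest=$0.00
After 3 (month_end (apply 2% monthly interest)): balance=$0.00 total_interest=$0.00
After 4 (year_end (apply 5% annual interest)): balance=$0.00 total_interest=$0.00
After 5 (year_end (apply 5% annual interest)): balance=$0.00 total_interest=$0.00
After 6 (deposit($50)): balance=$50.00 total_interest=$0.00
After 7 (withdraw($100)): balance=$0.00 total_interest=$0.00
After 8 (deposit($500)): balance=$500.00 total_interest=$0.00
After 9 (month_end (apply 2% monthly interest)): balance=$510.00 total_interest=$10.00
After 10 (withdraw($100)): balance=$410.00 total_interest=$10.00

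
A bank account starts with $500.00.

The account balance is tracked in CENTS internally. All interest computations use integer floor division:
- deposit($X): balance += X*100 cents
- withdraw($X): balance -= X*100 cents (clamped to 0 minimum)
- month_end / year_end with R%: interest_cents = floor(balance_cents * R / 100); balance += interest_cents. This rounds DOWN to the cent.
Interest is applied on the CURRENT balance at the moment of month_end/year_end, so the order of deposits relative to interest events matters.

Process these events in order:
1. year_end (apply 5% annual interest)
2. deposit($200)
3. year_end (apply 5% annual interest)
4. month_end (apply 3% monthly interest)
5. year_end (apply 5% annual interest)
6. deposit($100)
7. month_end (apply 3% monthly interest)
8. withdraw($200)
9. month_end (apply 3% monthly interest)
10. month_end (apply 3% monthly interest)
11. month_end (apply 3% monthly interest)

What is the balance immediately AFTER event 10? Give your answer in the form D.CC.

After 1 (year_end (apply 5% annual interest)): balance=$525.00 total_interest=$25.00
After 2 (deposit($200)): balance=$725.00 total_interest=$25.00
After 3 (year_end (apply 5% annual interest)): balance=$761.25 total_interest=$61.25
After 4 (month_end (apply 3% monthly interest)): balance=$784.08 total_interest=$84.08
After 5 (year_end (apply 5% annual interest)): balance=$823.28 total_interest=$123.28
After 6 (deposit($100)): balance=$923.28 total_interest=$123.28
After 7 (month_end (apply 3% monthly interest)): balance=$950.97 total_interest=$150.97
After 8 (withdraw($200)): balance=$750.97 total_interest=$150.97
After 9 (month_end (apply 3% monthly interest)): balance=$773.49 total_interest=$173.49
After 10 (month_end (apply 3% monthly interest)): balance=$796.69 total_interest=$196.69

Answer: 796.69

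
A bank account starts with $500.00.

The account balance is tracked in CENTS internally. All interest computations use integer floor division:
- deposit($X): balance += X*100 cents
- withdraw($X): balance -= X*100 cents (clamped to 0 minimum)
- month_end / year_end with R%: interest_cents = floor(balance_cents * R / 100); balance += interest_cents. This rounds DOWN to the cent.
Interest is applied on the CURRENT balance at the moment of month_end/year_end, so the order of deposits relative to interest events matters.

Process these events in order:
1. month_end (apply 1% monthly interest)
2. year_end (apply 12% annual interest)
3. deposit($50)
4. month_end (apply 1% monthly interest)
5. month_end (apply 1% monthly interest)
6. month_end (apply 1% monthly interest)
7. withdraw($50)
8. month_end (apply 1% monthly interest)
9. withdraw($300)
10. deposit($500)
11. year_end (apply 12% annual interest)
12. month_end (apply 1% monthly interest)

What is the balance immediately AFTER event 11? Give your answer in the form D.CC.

Answer: 884.87

Derivation:
After 1 (month_end (apply 1% monthly interest)): balance=$505.00 total_interest=$5.00
After 2 (year_end (apply 12% annual interest)): balance=$565.60 total_interest=$65.60
After 3 (deposit($50)): balance=$615.60 total_interest=$65.60
After 4 (month_end (apply 1% monthly interest)): balance=$621.75 total_interest=$71.75
After 5 (month_end (apply 1% monthly interest)): balance=$627.96 total_interest=$77.96
After 6 (month_end (apply 1% monthly interest)): balance=$634.23 total_interest=$84.23
After 7 (withdraw($50)): balance=$584.23 total_interest=$84.23
After 8 (month_end (apply 1% monthly interest)): balance=$590.07 total_interest=$90.07
After 9 (withdraw($300)): balance=$290.07 total_interest=$90.07
After 10 (deposit($500)): balance=$790.07 total_interest=$90.07
After 11 (year_end (apply 12% annual interest)): balance=$884.87 total_interest=$184.87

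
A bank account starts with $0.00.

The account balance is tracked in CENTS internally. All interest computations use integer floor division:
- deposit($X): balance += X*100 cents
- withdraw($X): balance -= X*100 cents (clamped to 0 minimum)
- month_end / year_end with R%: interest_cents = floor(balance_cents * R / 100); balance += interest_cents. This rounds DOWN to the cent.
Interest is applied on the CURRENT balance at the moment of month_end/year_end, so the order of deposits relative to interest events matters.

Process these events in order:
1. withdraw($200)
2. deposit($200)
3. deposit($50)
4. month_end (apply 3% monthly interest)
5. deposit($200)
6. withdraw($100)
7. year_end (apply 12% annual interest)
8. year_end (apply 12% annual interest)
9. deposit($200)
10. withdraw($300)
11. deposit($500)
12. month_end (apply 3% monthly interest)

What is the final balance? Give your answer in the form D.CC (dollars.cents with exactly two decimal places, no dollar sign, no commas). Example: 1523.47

Answer: 873.89

Derivation:
After 1 (withdraw($200)): balance=$0.00 total_interest=$0.00
After 2 (deposit($200)): balance=$200.00 total_interest=$0.00
After 3 (deposit($50)): balance=$250.00 total_interest=$0.00
After 4 (month_end (apply 3% monthly interest)): balance=$257.50 total_interest=$7.50
After 5 (deposit($200)): balance=$457.50 total_interest=$7.50
After 6 (withdraw($100)): balance=$357.50 total_interest=$7.50
After 7 (year_end (apply 12% annual interest)): balance=$400.40 total_interest=$50.40
After 8 (year_end (apply 12% annual interest)): balance=$448.44 total_interest=$98.44
After 9 (deposit($200)): balance=$648.44 total_interest=$98.44
After 10 (withdraw($300)): balance=$348.44 total_interest=$98.44
After 11 (deposit($500)): balance=$848.44 total_interest=$98.44
After 12 (month_end (apply 3% monthly interest)): balance=$873.89 total_interest=$123.89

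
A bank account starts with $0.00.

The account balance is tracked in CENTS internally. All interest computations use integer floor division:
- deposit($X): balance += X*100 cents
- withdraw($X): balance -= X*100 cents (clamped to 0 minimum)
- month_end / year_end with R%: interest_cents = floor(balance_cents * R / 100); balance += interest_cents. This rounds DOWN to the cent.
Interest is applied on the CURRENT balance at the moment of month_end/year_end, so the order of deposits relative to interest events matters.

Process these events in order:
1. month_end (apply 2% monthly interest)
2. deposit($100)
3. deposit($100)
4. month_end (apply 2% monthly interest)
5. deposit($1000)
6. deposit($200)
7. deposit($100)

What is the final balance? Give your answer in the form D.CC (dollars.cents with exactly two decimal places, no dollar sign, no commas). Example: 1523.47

Answer: 1504.00

Derivation:
After 1 (month_end (apply 2% monthly interest)): balance=$0.00 total_interest=$0.00
After 2 (deposit($100)): balance=$100.00 total_interest=$0.00
After 3 (deposit($100)): balance=$200.00 total_interest=$0.00
After 4 (month_end (apply 2% monthly interest)): balance=$204.00 total_interest=$4.00
After 5 (deposit($1000)): balance=$1204.00 total_interest=$4.00
After 6 (deposit($200)): balance=$1404.00 total_interest=$4.00
After 7 (deposit($100)): balance=$1504.00 total_interest=$4.00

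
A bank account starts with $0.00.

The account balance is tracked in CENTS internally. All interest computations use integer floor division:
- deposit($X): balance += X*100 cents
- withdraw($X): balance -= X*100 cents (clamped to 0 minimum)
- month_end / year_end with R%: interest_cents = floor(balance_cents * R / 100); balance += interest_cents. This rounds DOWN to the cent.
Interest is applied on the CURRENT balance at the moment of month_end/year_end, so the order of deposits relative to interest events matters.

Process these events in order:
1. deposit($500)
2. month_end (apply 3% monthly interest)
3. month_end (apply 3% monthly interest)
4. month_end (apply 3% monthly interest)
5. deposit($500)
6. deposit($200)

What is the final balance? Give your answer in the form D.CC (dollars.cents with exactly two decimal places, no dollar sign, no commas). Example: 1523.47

After 1 (deposit($500)): balance=$500.00 total_interest=$0.00
After 2 (month_end (apply 3% monthly interest)): balance=$515.00 total_interest=$15.00
After 3 (month_end (apply 3% monthly interest)): balance=$530.45 total_interest=$30.45
After 4 (month_end (apply 3% monthly interest)): balance=$546.36 total_interest=$46.36
After 5 (deposit($500)): balance=$1046.36 total_interest=$46.36
After 6 (deposit($200)): balance=$1246.36 total_interest=$46.36

Answer: 1246.36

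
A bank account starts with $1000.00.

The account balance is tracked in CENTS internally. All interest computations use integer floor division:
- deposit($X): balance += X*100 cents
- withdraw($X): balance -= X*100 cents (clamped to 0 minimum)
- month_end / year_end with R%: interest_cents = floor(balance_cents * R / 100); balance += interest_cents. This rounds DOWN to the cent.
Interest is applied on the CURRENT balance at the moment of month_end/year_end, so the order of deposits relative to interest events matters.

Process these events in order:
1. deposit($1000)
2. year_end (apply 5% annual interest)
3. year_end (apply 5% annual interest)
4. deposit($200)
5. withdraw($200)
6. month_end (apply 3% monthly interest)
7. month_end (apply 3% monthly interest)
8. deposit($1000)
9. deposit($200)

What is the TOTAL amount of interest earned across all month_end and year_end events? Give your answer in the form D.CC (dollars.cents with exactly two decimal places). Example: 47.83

Answer: 339.28

Derivation:
After 1 (deposit($1000)): balance=$2000.00 total_interest=$0.00
After 2 (year_end (apply 5% annual interest)): balance=$2100.00 total_interest=$100.00
After 3 (year_end (apply 5% annual interest)): balance=$2205.00 total_interest=$205.00
After 4 (deposit($200)): balance=$2405.00 total_interest=$205.00
After 5 (withdraw($200)): balance=$2205.00 total_interest=$205.00
After 6 (month_end (apply 3% monthly interest)): balance=$2271.15 total_interest=$271.15
After 7 (month_end (apply 3% monthly interest)): balance=$2339.28 total_interest=$339.28
After 8 (deposit($1000)): balance=$3339.28 total_interest=$339.28
After 9 (deposit($200)): balance=$3539.28 total_interest=$339.28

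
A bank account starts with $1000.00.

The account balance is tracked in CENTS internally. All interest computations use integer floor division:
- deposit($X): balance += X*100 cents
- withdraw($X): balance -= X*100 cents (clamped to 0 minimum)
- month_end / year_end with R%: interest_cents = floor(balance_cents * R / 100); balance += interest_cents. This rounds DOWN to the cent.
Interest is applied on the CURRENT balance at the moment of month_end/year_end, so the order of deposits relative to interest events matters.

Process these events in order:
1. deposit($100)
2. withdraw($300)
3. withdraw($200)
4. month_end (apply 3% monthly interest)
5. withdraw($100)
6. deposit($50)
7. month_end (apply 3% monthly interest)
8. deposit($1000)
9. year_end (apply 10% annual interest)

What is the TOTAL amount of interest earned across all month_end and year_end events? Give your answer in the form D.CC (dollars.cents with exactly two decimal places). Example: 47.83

After 1 (deposit($100)): balance=$1100.00 total_interest=$0.00
After 2 (withdraw($300)): balance=$800.00 total_interest=$0.00
After 3 (withdraw($200)): balance=$600.00 total_interest=$0.00
After 4 (month_end (apply 3% monthly interest)): balance=$618.00 total_interest=$18.00
After 5 (withdraw($100)): balance=$518.00 total_interest=$18.00
After 6 (deposit($50)): balance=$568.00 total_interest=$18.00
After 7 (month_end (apply 3% monthly interest)): balance=$585.04 total_interest=$35.04
After 8 (deposit($1000)): balance=$1585.04 total_interest=$35.04
After 9 (year_end (apply 10% annual interest)): balance=$1743.54 total_interest=$193.54

Answer: 193.54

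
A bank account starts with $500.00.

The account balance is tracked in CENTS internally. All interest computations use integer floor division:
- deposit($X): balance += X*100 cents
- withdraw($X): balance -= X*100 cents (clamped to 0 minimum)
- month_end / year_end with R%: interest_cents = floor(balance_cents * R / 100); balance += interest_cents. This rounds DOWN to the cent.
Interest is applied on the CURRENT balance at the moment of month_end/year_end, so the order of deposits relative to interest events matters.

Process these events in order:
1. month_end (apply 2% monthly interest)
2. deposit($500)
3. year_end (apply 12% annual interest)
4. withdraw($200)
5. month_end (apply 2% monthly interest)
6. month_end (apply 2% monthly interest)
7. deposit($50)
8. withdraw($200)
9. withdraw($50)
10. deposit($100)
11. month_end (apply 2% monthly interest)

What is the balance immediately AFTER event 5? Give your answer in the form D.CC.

Answer: 949.82

Derivation:
After 1 (month_end (apply 2% monthly interest)): balance=$510.00 total_interest=$10.00
After 2 (deposit($500)): balance=$1010.00 total_interest=$10.00
After 3 (year_end (apply 12% annual interest)): balance=$1131.20 total_interest=$131.20
After 4 (withdraw($200)): balance=$931.20 total_interest=$131.20
After 5 (month_end (apply 2% monthly interest)): balance=$949.82 total_interest=$149.82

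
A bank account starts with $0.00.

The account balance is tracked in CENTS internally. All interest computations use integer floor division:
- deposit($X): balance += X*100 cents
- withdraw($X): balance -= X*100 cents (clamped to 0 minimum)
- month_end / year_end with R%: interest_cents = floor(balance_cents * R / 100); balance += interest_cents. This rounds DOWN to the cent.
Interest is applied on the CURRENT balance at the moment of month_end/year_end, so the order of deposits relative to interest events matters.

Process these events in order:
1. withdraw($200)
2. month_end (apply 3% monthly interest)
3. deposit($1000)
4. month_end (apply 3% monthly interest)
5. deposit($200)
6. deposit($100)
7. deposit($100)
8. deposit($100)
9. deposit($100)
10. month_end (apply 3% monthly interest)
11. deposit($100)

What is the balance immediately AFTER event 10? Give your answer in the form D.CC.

After 1 (withdraw($200)): balance=$0.00 total_interest=$0.00
After 2 (month_end (apply 3% monthly interest)): balance=$0.00 total_interest=$0.00
After 3 (deposit($1000)): balance=$1000.00 total_interest=$0.00
After 4 (month_end (apply 3% monthly interest)): balance=$1030.00 total_interest=$30.00
After 5 (deposit($200)): balance=$1230.00 total_interest=$30.00
After 6 (deposit($100)): balance=$1330.00 total_interest=$30.00
After 7 (deposit($100)): balance=$1430.00 total_interest=$30.00
After 8 (deposit($100)): balance=$1530.00 total_interest=$30.00
After 9 (deposit($100)): balance=$1630.00 total_interest=$30.00
After 10 (month_end (apply 3% monthly interest)): balance=$1678.90 total_interest=$78.90

Answer: 1678.90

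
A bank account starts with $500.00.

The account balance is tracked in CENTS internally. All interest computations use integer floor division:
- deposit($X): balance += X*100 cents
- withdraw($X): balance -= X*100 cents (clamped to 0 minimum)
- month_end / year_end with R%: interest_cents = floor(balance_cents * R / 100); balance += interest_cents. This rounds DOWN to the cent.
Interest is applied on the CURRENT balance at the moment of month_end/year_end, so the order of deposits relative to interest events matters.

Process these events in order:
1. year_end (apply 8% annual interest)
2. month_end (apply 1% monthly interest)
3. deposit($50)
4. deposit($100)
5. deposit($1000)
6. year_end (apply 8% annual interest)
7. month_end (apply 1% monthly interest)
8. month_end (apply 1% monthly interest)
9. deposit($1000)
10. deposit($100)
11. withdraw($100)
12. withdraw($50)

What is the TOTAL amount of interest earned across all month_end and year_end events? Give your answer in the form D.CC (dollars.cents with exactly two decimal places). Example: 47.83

Answer: 217.83

Derivation:
After 1 (year_end (apply 8% annual interest)): balance=$540.00 total_interest=$40.00
After 2 (month_end (apply 1% monthly interest)): balance=$545.40 total_interest=$45.40
After 3 (deposit($50)): balance=$595.40 total_interest=$45.40
After 4 (deposit($100)): balance=$695.40 total_interest=$45.40
After 5 (deposit($1000)): balance=$1695.40 total_interest=$45.40
After 6 (year_end (apply 8% annual interest)): balance=$1831.03 total_interest=$181.03
After 7 (month_end (apply 1% monthly interest)): balance=$1849.34 total_interest=$199.34
After 8 (month_end (apply 1% monthly interest)): balance=$1867.83 total_interest=$217.83
After 9 (deposit($1000)): balance=$2867.83 total_interest=$217.83
After 10 (deposit($100)): balance=$2967.83 total_interest=$217.83
After 11 (withdraw($100)): balance=$2867.83 total_interest=$217.83
After 12 (withdraw($50)): balance=$2817.83 total_interest=$217.83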